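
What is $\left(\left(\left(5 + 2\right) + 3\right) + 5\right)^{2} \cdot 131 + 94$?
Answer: $29569$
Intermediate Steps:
$\left(\left(\left(5 + 2\right) + 3\right) + 5\right)^{2} \cdot 131 + 94 = \left(\left(7 + 3\right) + 5\right)^{2} \cdot 131 + 94 = \left(10 + 5\right)^{2} \cdot 131 + 94 = 15^{2} \cdot 131 + 94 = 225 \cdot 131 + 94 = 29475 + 94 = 29569$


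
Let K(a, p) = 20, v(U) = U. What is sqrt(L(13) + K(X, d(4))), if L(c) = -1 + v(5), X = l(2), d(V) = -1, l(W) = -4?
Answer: 2*sqrt(6) ≈ 4.8990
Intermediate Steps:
X = -4
L(c) = 4 (L(c) = -1 + 5 = 4)
sqrt(L(13) + K(X, d(4))) = sqrt(4 + 20) = sqrt(24) = 2*sqrt(6)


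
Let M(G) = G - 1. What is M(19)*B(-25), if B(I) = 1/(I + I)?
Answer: -9/25 ≈ -0.36000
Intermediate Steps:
M(G) = -1 + G
B(I) = 1/(2*I)
M(19)*B(-25) = (-1 + 19)*((½)/(-25)) = 18*((½)*(-1/25)) = 18*(-1/50) = -9/25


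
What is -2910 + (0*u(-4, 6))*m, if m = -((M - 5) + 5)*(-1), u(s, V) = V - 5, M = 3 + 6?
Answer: -2910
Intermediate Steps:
M = 9
u(s, V) = -5 + V
m = 9 (m = -((9 - 5) + 5)*(-1) = -(4 + 5)*(-1) = -9*(-1) = -1*(-9) = 9)
-2910 + (0*u(-4, 6))*m = -2910 + (0*(-5 + 6))*9 = -2910 + (0*1)*9 = -2910 + 0*9 = -2910 + 0 = -2910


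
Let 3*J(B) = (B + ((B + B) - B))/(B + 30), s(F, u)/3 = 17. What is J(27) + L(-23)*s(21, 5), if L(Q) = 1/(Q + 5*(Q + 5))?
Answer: -291/2147 ≈ -0.13554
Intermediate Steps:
s(F, u) = 51 (s(F, u) = 3*17 = 51)
L(Q) = 1/(25 + 6*Q) (L(Q) = 1/(Q + 5*(5 + Q)) = 1/(Q + (25 + 5*Q)) = 1/(25 + 6*Q))
J(B) = 2*B/(3*(30 + B)) (J(B) = ((B + ((B + B) - B))/(B + 30))/3 = ((B + (2*B - B))/(30 + B))/3 = ((B + B)/(30 + B))/3 = ((2*B)/(30 + B))/3 = (2*B/(30 + B))/3 = 2*B/(3*(30 + B)))
J(27) + L(-23)*s(21, 5) = (⅔)*27/(30 + 27) + 51/(25 + 6*(-23)) = (⅔)*27/57 + 51/(25 - 138) = (⅔)*27*(1/57) + 51/(-113) = 6/19 - 1/113*51 = 6/19 - 51/113 = -291/2147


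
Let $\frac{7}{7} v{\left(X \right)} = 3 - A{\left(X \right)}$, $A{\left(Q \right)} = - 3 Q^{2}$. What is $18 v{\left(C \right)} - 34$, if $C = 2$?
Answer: $236$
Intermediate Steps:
$v{\left(X \right)} = 3 + 3 X^{2}$ ($v{\left(X \right)} = 3 - - 3 X^{2} = 3 + 3 X^{2}$)
$18 v{\left(C \right)} - 34 = 18 \left(3 + 3 \cdot 2^{2}\right) - 34 = 18 \left(3 + 3 \cdot 4\right) - 34 = 18 \left(3 + 12\right) - 34 = 18 \cdot 15 - 34 = 270 - 34 = 236$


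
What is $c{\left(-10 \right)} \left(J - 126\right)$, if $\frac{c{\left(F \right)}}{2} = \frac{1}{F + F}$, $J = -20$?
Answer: $\frac{73}{5} \approx 14.6$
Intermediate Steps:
$c{\left(F \right)} = \frac{1}{F}$ ($c{\left(F \right)} = \frac{2}{F + F} = \frac{2}{2 F} = 2 \frac{1}{2 F} = \frac{1}{F}$)
$c{\left(-10 \right)} \left(J - 126\right) = \frac{-20 - 126}{-10} = \left(- \frac{1}{10}\right) \left(-146\right) = \frac{73}{5}$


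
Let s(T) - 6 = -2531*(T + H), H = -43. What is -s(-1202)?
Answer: -3151101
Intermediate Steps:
s(T) = 108839 - 2531*T (s(T) = 6 - 2531*(T - 43) = 6 - 2531*(-43 + T) = 6 + (108833 - 2531*T) = 108839 - 2531*T)
-s(-1202) = -(108839 - 2531*(-1202)) = -(108839 + 3042262) = -1*3151101 = -3151101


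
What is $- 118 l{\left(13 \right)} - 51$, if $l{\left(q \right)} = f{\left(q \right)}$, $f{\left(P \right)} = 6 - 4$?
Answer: $-287$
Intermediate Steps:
$f{\left(P \right)} = 2$ ($f{\left(P \right)} = 6 - 4 = 2$)
$l{\left(q \right)} = 2$
$- 118 l{\left(13 \right)} - 51 = \left(-118\right) 2 - 51 = -236 - 51 = -287$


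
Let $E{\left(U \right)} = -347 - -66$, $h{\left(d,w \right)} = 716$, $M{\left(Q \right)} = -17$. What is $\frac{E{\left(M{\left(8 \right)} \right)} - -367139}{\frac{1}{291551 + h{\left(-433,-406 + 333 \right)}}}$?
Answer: $107220487086$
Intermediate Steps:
$E{\left(U \right)} = -281$ ($E{\left(U \right)} = -347 + 66 = -281$)
$\frac{E{\left(M{\left(8 \right)} \right)} - -367139}{\frac{1}{291551 + h{\left(-433,-406 + 333 \right)}}} = \frac{-281 - -367139}{\frac{1}{291551 + 716}} = \frac{-281 + 367139}{\frac{1}{292267}} = 366858 \frac{1}{\frac{1}{292267}} = 366858 \cdot 292267 = 107220487086$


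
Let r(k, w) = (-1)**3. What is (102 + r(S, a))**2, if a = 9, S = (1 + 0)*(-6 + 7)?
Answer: 10201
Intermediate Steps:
S = 1 (S = 1*1 = 1)
r(k, w) = -1
(102 + r(S, a))**2 = (102 - 1)**2 = 101**2 = 10201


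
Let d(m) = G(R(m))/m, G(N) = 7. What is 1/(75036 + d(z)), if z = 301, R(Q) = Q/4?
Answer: 43/3226549 ≈ 1.3327e-5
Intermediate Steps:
R(Q) = Q/4 (R(Q) = Q*(¼) = Q/4)
d(m) = 7/m
1/(75036 + d(z)) = 1/(75036 + 7/301) = 1/(75036 + 7*(1/301)) = 1/(75036 + 1/43) = 1/(3226549/43) = 43/3226549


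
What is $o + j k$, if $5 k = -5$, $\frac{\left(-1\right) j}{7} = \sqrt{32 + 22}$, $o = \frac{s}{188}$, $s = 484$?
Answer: $\frac{121}{47} + 21 \sqrt{6} \approx 54.014$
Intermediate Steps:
$o = \frac{121}{47}$ ($o = \frac{484}{188} = 484 \cdot \frac{1}{188} = \frac{121}{47} \approx 2.5745$)
$j = - 21 \sqrt{6}$ ($j = - 7 \sqrt{32 + 22} = - 7 \sqrt{54} = - 7 \cdot 3 \sqrt{6} = - 21 \sqrt{6} \approx -51.439$)
$k = -1$ ($k = \frac{1}{5} \left(-5\right) = -1$)
$o + j k = \frac{121}{47} + - 21 \sqrt{6} \left(-1\right) = \frac{121}{47} + 21 \sqrt{6}$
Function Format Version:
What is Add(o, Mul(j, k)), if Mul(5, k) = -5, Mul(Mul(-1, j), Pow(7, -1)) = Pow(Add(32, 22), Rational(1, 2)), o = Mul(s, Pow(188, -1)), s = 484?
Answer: Add(Rational(121, 47), Mul(21, Pow(6, Rational(1, 2)))) ≈ 54.014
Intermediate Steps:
o = Rational(121, 47) (o = Mul(484, Pow(188, -1)) = Mul(484, Rational(1, 188)) = Rational(121, 47) ≈ 2.5745)
j = Mul(-21, Pow(6, Rational(1, 2))) (j = Mul(-7, Pow(Add(32, 22), Rational(1, 2))) = Mul(-7, Pow(54, Rational(1, 2))) = Mul(-7, Mul(3, Pow(6, Rational(1, 2)))) = Mul(-21, Pow(6, Rational(1, 2))) ≈ -51.439)
k = -1 (k = Mul(Rational(1, 5), -5) = -1)
Add(o, Mul(j, k)) = Add(Rational(121, 47), Mul(Mul(-21, Pow(6, Rational(1, 2))), -1)) = Add(Rational(121, 47), Mul(21, Pow(6, Rational(1, 2))))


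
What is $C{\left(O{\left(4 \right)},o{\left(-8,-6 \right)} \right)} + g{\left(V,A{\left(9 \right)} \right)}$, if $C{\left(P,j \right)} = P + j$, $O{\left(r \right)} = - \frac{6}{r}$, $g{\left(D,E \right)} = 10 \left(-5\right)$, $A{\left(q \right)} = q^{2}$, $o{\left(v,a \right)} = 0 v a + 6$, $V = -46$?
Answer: $- \frac{91}{2} \approx -45.5$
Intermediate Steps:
$o{\left(v,a \right)} = 6$ ($o{\left(v,a \right)} = 0 a + 6 = 0 + 6 = 6$)
$g{\left(D,E \right)} = -50$
$C{\left(O{\left(4 \right)},o{\left(-8,-6 \right)} \right)} + g{\left(V,A{\left(9 \right)} \right)} = \left(- \frac{6}{4} + 6\right) - 50 = \left(\left(-6\right) \frac{1}{4} + 6\right) - 50 = \left(- \frac{3}{2} + 6\right) - 50 = \frac{9}{2} - 50 = - \frac{91}{2}$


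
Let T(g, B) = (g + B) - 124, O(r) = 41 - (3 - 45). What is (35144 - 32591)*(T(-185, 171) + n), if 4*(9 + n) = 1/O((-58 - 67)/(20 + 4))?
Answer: -124594059/332 ≈ -3.7528e+5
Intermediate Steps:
O(r) = 83 (O(r) = 41 - 1*(-42) = 41 + 42 = 83)
T(g, B) = -124 + B + g (T(g, B) = (B + g) - 124 = -124 + B + g)
n = -2987/332 (n = -9 + (1/4)/83 = -9 + (1/4)*(1/83) = -9 + 1/332 = -2987/332 ≈ -8.9970)
(35144 - 32591)*(T(-185, 171) + n) = (35144 - 32591)*((-124 + 171 - 185) - 2987/332) = 2553*(-138 - 2987/332) = 2553*(-48803/332) = -124594059/332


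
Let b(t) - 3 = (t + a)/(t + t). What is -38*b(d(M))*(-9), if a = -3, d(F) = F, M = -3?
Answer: 1368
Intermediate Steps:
b(t) = 3 + (-3 + t)/(2*t) (b(t) = 3 + (t - 3)/(t + t) = 3 + (-3 + t)/((2*t)) = 3 + (-3 + t)*(1/(2*t)) = 3 + (-3 + t)/(2*t))
-38*b(d(M))*(-9) = -19*(-3 + 7*(-3))/(-3)*(-9) = -19*(-1)*(-3 - 21)/3*(-9) = -19*(-1)*(-24)/3*(-9) = -38*4*(-9) = -152*(-9) = 1368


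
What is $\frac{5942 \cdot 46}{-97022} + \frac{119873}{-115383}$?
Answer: $- \frac{21584092181}{5597344713} \approx -3.8561$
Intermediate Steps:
$\frac{5942 \cdot 46}{-97022} + \frac{119873}{-115383} = 273332 \left(- \frac{1}{97022}\right) + 119873 \left(- \frac{1}{115383}\right) = - \frac{136666}{48511} - \frac{119873}{115383} = - \frac{21584092181}{5597344713}$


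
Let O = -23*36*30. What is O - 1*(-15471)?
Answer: -9369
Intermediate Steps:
O = -24840 (O = -828*30 = -24840)
O - 1*(-15471) = -24840 - 1*(-15471) = -24840 + 15471 = -9369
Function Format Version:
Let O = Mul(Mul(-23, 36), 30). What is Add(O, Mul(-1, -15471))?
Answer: -9369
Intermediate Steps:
O = -24840 (O = Mul(-828, 30) = -24840)
Add(O, Mul(-1, -15471)) = Add(-24840, Mul(-1, -15471)) = Add(-24840, 15471) = -9369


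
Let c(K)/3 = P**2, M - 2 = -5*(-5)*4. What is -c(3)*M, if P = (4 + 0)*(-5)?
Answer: -122400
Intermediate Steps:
M = 102 (M = 2 - 5*(-5)*4 = 2 + 25*4 = 2 + 100 = 102)
P = -20 (P = 4*(-5) = -20)
c(K) = 1200 (c(K) = 3*(-20)**2 = 3*400 = 1200)
-c(3)*M = -1200*102 = -1*122400 = -122400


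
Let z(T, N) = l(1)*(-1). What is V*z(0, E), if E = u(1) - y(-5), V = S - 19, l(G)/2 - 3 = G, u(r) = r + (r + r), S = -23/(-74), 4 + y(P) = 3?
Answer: 5532/37 ≈ 149.51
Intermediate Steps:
y(P) = -1 (y(P) = -4 + 3 = -1)
S = 23/74 (S = -23*(-1/74) = 23/74 ≈ 0.31081)
u(r) = 3*r (u(r) = r + 2*r = 3*r)
l(G) = 6 + 2*G
V = -1383/74 (V = 23/74 - 19 = -1383/74 ≈ -18.689)
E = 4 (E = 3*1 - 1*(-1) = 3 + 1 = 4)
z(T, N) = -8 (z(T, N) = (6 + 2*1)*(-1) = (6 + 2)*(-1) = 8*(-1) = -8)
V*z(0, E) = -1383/74*(-8) = 5532/37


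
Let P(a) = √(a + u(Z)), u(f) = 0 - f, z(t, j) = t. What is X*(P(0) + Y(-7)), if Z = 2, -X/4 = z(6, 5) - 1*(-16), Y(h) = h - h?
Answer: -88*I*√2 ≈ -124.45*I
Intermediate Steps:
Y(h) = 0
X = -88 (X = -4*(6 - 1*(-16)) = -4*(6 + 16) = -4*22 = -88)
u(f) = -f
P(a) = √(-2 + a) (P(a) = √(a - 1*2) = √(a - 2) = √(-2 + a))
X*(P(0) + Y(-7)) = -88*(√(-2 + 0) + 0) = -88*(√(-2) + 0) = -88*(I*√2 + 0) = -88*I*√2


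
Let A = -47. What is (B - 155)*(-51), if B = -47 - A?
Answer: 7905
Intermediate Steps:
B = 0 (B = -47 - 1*(-47) = -47 + 47 = 0)
(B - 155)*(-51) = (0 - 155)*(-51) = -155*(-51) = 7905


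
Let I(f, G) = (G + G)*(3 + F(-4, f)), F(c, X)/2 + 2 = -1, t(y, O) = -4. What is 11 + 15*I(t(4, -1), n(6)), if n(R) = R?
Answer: -529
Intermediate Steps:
F(c, X) = -6 (F(c, X) = -4 + 2*(-1) = -4 - 2 = -6)
I(f, G) = -6*G (I(f, G) = (G + G)*(3 - 6) = (2*G)*(-3) = -6*G)
11 + 15*I(t(4, -1), n(6)) = 11 + 15*(-6*6) = 11 + 15*(-36) = 11 - 540 = -529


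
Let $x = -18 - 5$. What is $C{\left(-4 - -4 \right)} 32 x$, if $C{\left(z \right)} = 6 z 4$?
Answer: $0$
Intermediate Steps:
$x = -23$ ($x = -18 - 5 = -23$)
$C{\left(z \right)} = 24 z$
$C{\left(-4 - -4 \right)} 32 x = 24 \left(-4 - -4\right) 32 \left(-23\right) = 24 \left(-4 + 4\right) 32 \left(-23\right) = 24 \cdot 0 \cdot 32 \left(-23\right) = 0 \cdot 32 \left(-23\right) = 0 \left(-23\right) = 0$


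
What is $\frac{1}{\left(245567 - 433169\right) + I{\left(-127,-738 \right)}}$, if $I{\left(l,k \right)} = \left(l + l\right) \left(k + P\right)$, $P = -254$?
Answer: $\frac{1}{64366} \approx 1.5536 \cdot 10^{-5}$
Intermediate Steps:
$I{\left(l,k \right)} = 2 l \left(-254 + k\right)$ ($I{\left(l,k \right)} = \left(l + l\right) \left(k - 254\right) = 2 l \left(-254 + k\right)$)
$\frac{1}{\left(245567 - 433169\right) + I{\left(-127,-738 \right)}} = \frac{1}{\left(245567 - 433169\right) + 2 \left(-127\right) \left(-254 - 738\right)} = \frac{1}{-187602 + 2 \left(-127\right) \left(-992\right)} = \frac{1}{-187602 + 251968} = \frac{1}{64366}$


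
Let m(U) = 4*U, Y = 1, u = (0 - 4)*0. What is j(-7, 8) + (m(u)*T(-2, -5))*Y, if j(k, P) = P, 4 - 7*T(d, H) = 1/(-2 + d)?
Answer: 8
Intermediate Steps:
u = 0 (u = -4*0 = 0)
T(d, H) = 4/7 - 1/(7*(-2 + d))
j(-7, 8) + (m(u)*T(-2, -5))*Y = 8 + ((4*0)*((-9 + 4*(-2))/(7*(-2 - 2))))*1 = 8 + (0*((1/7)*(-9 - 8)/(-4)))*1 = 8 + (0*((1/7)*(-1/4)*(-17)))*1 = 8 + (0*(17/28))*1 = 8 + 0*1 = 8 + 0 = 8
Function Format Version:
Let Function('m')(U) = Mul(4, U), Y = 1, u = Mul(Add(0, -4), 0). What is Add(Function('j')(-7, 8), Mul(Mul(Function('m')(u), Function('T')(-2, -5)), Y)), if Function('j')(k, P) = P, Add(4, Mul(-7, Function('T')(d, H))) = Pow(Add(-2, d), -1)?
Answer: 8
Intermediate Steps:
u = 0 (u = Mul(-4, 0) = 0)
Function('T')(d, H) = Add(Rational(4, 7), Mul(Rational(-1, 7), Pow(Add(-2, d), -1)))
Add(Function('j')(-7, 8), Mul(Mul(Function('m')(u), Function('T')(-2, -5)), Y)) = Add(8, Mul(Mul(Mul(4, 0), Mul(Rational(1, 7), Pow(Add(-2, -2), -1), Add(-9, Mul(4, -2)))), 1)) = Add(8, Mul(Mul(0, Mul(Rational(1, 7), Pow(-4, -1), Add(-9, -8))), 1)) = Add(8, Mul(Mul(0, Mul(Rational(1, 7), Rational(-1, 4), -17)), 1)) = Add(8, Mul(Mul(0, Rational(17, 28)), 1)) = Add(8, Mul(0, 1)) = Add(8, 0) = 8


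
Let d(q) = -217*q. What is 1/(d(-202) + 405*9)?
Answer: 1/47479 ≈ 2.1062e-5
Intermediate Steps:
1/(d(-202) + 405*9) = 1/(-217*(-202) + 405*9) = 1/(43834 + 3645) = 1/47479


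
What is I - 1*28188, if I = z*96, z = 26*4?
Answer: -18204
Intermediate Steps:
z = 104
I = 9984 (I = 104*96 = 9984)
I - 1*28188 = 9984 - 1*28188 = 9984 - 28188 = -18204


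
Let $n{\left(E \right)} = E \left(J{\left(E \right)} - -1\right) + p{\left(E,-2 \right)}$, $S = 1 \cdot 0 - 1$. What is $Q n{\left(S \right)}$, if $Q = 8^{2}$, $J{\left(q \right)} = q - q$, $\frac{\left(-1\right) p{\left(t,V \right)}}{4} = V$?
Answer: $448$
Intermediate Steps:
$p{\left(t,V \right)} = - 4 V$
$J{\left(q \right)} = 0$
$Q = 64$
$S = -1$ ($S = 0 - 1 = -1$)
$n{\left(E \right)} = 8 + E$ ($n{\left(E \right)} = E \left(0 - -1\right) - -8 = E \left(0 + 1\right) + 8 = E 1 + 8 = E + 8 = 8 + E$)
$Q n{\left(S \right)} = 64 \left(8 - 1\right) = 64 \cdot 7 = 448$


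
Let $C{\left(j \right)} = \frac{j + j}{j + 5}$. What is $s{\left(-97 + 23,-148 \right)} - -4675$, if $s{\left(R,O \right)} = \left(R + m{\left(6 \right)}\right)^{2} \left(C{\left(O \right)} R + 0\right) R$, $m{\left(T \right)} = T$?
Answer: $\frac{7495691629}{143} \approx 5.2417 \cdot 10^{7}$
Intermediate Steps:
$C{\left(j \right)} = \frac{2 j}{5 + j}$
$s{\left(R,O \right)} = \frac{2 O R^{2} \left(6 + R\right)^{2}}{5 + O}$ ($s{\left(R,O \right)} = \left(R + 6\right)^{2} \left(\frac{2 O}{5 + O} R + 0\right) R = \left(6 + R\right)^{2} \left(\frac{2 O R}{5 + O} + 0\right) R = \left(6 + R\right)^{2} \frac{2 O R}{5 + O} R = \frac{2 O R \left(6 + R\right)^{2}}{5 + O} R = \frac{2 O R^{2} \left(6 + R\right)^{2}}{5 + O}$)
$s{\left(-97 + 23,-148 \right)} - -4675 = 2 \left(-148\right) \left(-97 + 23\right)^{2} \frac{1}{5 - 148} \left(6 + \left(-97 + 23\right)\right)^{2} - -4675 = 2 \left(-148\right) \left(-74\right)^{2} \frac{1}{-143} \left(6 - 74\right)^{2} + 4675 = 2 \left(-148\right) 5476 \left(- \frac{1}{143}\right) \left(-68\right)^{2} + 4675 = 2 \left(-148\right) 5476 \left(- \frac{1}{143}\right) 4624 + 4675 = \frac{7495023104}{143} + 4675 = \frac{7495691629}{143}$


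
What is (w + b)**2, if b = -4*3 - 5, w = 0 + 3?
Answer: 196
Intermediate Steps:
w = 3
b = -17 (b = -12 - 5 = -17)
(w + b)**2 = (3 - 17)**2 = (-14)**2 = 196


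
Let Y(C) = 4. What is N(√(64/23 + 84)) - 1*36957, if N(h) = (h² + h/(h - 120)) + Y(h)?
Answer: -69784922300/1892923 - 60*√11477/82301 ≈ -36866.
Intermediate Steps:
N(h) = 4 + h² + h/(-120 + h) (N(h) = (h² + h/(h - 120)) + 4 = (h² + h/(-120 + h)) + 4 = 4 + h² + h/(-120 + h))
N(√(64/23 + 84)) - 1*36957 = (-480 + (√(64/23 + 84))³ - 120*(√(64/23 + 84))² + 5*√(64/23 + 84))/(-120 + √(64/23 + 84)) - 1*36957 = (-480 + (√(64*(1/23) + 84))³ - 120*(√(64*(1/23) + 84))² + 5*√(64*(1/23) + 84))/(-120 + √(64*(1/23) + 84)) - 36957 = (-480 + (√(64/23 + 84))³ - 120*(√(64/23 + 84))² + 5*√(64/23 + 84))/(-120 + √(64/23 + 84)) - 36957 = (-480 + (√(1996/23))³ - 120*(√(1996/23))² + 5*√(1996/23))/(-120 + √(1996/23)) - 36957 = (-480 + (2*√11477/23)³ - 120*(2*√11477/23)² + 5*(2*√11477/23))/(-120 + 2*√11477/23) - 36957 = (-480 + 3992*√11477/529 - 120*1996/23 + 10*√11477/23)/(-120 + 2*√11477/23) - 36957 = (-480 + 3992*√11477/529 - 239520/23 + 10*√11477/23)/(-120 + 2*√11477/23) - 36957 = (-250560/23 + 4222*√11477/529)/(-120 + 2*√11477/23) - 36957 = -36957 + (-250560/23 + 4222*√11477/529)/(-120 + 2*√11477/23)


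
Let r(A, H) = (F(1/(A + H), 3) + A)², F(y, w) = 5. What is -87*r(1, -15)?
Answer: -3132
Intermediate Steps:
r(A, H) = (5 + A)²
-87*r(1, -15) = -87*(5 + 1)² = -87*6² = -87*36 = -3132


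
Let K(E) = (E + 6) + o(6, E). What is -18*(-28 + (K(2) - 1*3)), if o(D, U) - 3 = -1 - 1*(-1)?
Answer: 360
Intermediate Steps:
o(D, U) = 3 (o(D, U) = 3 + (-1 - 1*(-1)) = 3 + (-1 + 1) = 3 + 0 = 3)
K(E) = 9 + E (K(E) = (E + 6) + 3 = (6 + E) + 3 = 9 + E)
-18*(-28 + (K(2) - 1*3)) = -18*(-28 + ((9 + 2) - 1*3)) = -18*(-28 + (11 - 3)) = -18*(-28 + 8) = -18*(-20) = 360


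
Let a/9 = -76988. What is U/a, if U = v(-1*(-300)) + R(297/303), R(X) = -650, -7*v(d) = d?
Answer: 2425/2425122 ≈ 0.00099995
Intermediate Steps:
a = -692892 (a = 9*(-76988) = -692892)
v(d) = -d/7
U = -4850/7 (U = -(-1)*(-300)/7 - 650 = -1/7*300 - 650 = -300/7 - 650 = -4850/7 ≈ -692.86)
U/a = -4850/7/(-692892) = -4850/7*(-1/692892) = 2425/2425122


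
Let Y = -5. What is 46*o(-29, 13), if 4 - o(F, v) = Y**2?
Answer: -966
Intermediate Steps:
o(F, v) = -21 (o(F, v) = 4 - 1*(-5)**2 = 4 - 1*25 = 4 - 25 = -21)
46*o(-29, 13) = 46*(-21) = -966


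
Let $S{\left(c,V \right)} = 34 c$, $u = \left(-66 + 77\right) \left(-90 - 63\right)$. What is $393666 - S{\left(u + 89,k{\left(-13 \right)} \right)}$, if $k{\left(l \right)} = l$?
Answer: $447862$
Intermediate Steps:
$u = -1683$ ($u = 11 \left(-153\right) = -1683$)
$393666 - S{\left(u + 89,k{\left(-13 \right)} \right)} = 393666 - 34 \left(-1683 + 89\right) = 393666 - 34 \left(-1594\right) = 393666 - -54196 = 393666 + 54196 = 447862$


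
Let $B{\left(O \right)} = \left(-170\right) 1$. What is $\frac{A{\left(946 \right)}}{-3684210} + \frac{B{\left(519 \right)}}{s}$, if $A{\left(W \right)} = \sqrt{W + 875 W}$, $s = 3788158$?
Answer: $- \frac{85}{1894079} - \frac{\sqrt{207174}}{1842105} \approx -0.00029197$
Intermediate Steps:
$B{\left(O \right)} = -170$
$A{\left(W \right)} = 2 \sqrt{219} \sqrt{W}$ ($A{\left(W \right)} = \sqrt{876 W} = 2 \sqrt{219} \sqrt{W}$)
$\frac{A{\left(946 \right)}}{-3684210} + \frac{B{\left(519 \right)}}{s} = \frac{2 \sqrt{219} \sqrt{946}}{-3684210} - \frac{170}{3788158} = 2 \sqrt{207174} \left(- \frac{1}{3684210}\right) - \frac{85}{1894079} = - \frac{\sqrt{207174}}{1842105} - \frac{85}{1894079} = - \frac{85}{1894079} - \frac{\sqrt{207174}}{1842105}$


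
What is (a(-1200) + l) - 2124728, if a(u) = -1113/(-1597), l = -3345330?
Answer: -8735681513/1597 ≈ -5.4701e+6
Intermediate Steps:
a(u) = 1113/1597 (a(u) = -1113*(-1/1597) = 1113/1597)
(a(-1200) + l) - 2124728 = (1113/1597 - 3345330) - 2124728 = -5342490897/1597 - 2124728 = -8735681513/1597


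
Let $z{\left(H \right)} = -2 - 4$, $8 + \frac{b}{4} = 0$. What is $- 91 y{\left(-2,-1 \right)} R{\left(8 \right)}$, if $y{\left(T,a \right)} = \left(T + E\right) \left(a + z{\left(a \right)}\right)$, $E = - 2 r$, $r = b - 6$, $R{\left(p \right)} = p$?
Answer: $377104$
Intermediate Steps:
$b = -32$ ($b = -32 + 4 \cdot 0 = -32 + 0 = -32$)
$r = -38$ ($r = -32 - 6 = -38$)
$z{\left(H \right)} = -6$ ($z{\left(H \right)} = -2 - 4 = -6$)
$E = 76$ ($E = \left(-2\right) \left(-38\right) = 76$)
$y{\left(T,a \right)} = \left(-6 + a\right) \left(76 + T\right)$ ($y{\left(T,a \right)} = \left(T + 76\right) \left(a - 6\right) = \left(76 + T\right) \left(-6 + a\right) = \left(-6 + a\right) \left(76 + T\right)$)
$- 91 y{\left(-2,-1 \right)} R{\left(8 \right)} = - 91 \left(-456 - -12 + 76 \left(-1\right) - -2\right) 8 = - 91 \left(-456 + 12 - 76 + 2\right) 8 = \left(-91\right) \left(-518\right) 8 = 47138 \cdot 8 = 377104$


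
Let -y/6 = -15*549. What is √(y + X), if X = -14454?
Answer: 6*√971 ≈ 186.97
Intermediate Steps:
y = 49410 (y = -(-90)*549 = -6*(-8235) = 49410)
√(y + X) = √(49410 - 14454) = √34956 = 6*√971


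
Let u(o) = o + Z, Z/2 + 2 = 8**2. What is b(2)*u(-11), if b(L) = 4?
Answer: 452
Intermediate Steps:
Z = 124 (Z = -4 + 2*8**2 = -4 + 2*64 = -4 + 128 = 124)
u(o) = 124 + o (u(o) = o + 124 = 124 + o)
b(2)*u(-11) = 4*(124 - 11) = 4*113 = 452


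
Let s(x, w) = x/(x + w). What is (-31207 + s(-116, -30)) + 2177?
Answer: -2119132/73 ≈ -29029.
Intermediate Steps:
s(x, w) = x/(w + x)
(-31207 + s(-116, -30)) + 2177 = (-31207 - 116/(-30 - 116)) + 2177 = (-31207 - 116/(-146)) + 2177 = (-31207 - 116*(-1/146)) + 2177 = (-31207 + 58/73) + 2177 = -2278053/73 + 2177 = -2119132/73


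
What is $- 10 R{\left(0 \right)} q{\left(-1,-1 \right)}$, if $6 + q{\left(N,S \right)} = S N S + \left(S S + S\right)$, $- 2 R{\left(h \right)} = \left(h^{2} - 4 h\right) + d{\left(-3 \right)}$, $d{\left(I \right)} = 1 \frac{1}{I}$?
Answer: $\frac{35}{3} \approx 11.667$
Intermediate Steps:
$d{\left(I \right)} = \frac{1}{I}$
$R{\left(h \right)} = \frac{1}{6} + 2 h - \frac{h^{2}}{2}$ ($R{\left(h \right)} = - \frac{\left(h^{2} - 4 h\right) + \frac{1}{-3}}{2} = - \frac{\left(h^{2} - 4 h\right) - \frac{1}{3}}{2} = - \frac{- \frac{1}{3} + h^{2} - 4 h}{2} = \frac{1}{6} + 2 h - \frac{h^{2}}{2}$)
$q{\left(N,S \right)} = -6 + S + S^{2} + N S^{2}$ ($q{\left(N,S \right)} = -6 + \left(S N S + \left(S S + S\right)\right) = -6 + \left(N S S + \left(S^{2} + S\right)\right) = -6 + \left(N S^{2} + \left(S + S^{2}\right)\right) = -6 + \left(S + S^{2} + N S^{2}\right) = -6 + S + S^{2} + N S^{2}$)
$- 10 R{\left(0 \right)} q{\left(-1,-1 \right)} = - 10 \left(\frac{1}{6} + 2 \cdot 0 - \frac{0^{2}}{2}\right) \left(-6 - 1 + \left(-1\right)^{2} - \left(-1\right)^{2}\right) = - 10 \left(\frac{1}{6} + 0 - 0\right) \left(-6 - 1 + 1 - 1\right) = - 10 \left(\frac{1}{6} + 0 + 0\right) \left(-6 - 1 + 1 - 1\right) = \left(-10\right) \frac{1}{6} \left(-7\right) = \left(- \frac{5}{3}\right) \left(-7\right) = \frac{35}{3}$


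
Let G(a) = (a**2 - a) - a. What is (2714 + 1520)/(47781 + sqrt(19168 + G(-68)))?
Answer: 67434918/761000011 - 8468*sqrt(5982)/2283000033 ≈ 0.088327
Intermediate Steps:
G(a) = a**2 - 2*a
(2714 + 1520)/(47781 + sqrt(19168 + G(-68))) = (2714 + 1520)/(47781 + sqrt(19168 - 68*(-2 - 68))) = 4234/(47781 + sqrt(19168 - 68*(-70))) = 4234/(47781 + sqrt(19168 + 4760)) = 4234/(47781 + sqrt(23928)) = 4234/(47781 + 2*sqrt(5982))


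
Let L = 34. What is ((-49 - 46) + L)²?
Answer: 3721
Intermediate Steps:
((-49 - 46) + L)² = ((-49 - 46) + 34)² = (-95 + 34)² = (-61)² = 3721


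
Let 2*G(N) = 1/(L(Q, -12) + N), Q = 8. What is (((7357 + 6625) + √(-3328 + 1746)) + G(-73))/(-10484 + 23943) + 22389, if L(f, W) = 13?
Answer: 36161703959/1615080 + I*√1582/13459 ≈ 22390.0 + 0.0029552*I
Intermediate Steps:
G(N) = 1/(2*(13 + N))
(((7357 + 6625) + √(-3328 + 1746)) + G(-73))/(-10484 + 23943) + 22389 = (((7357 + 6625) + √(-3328 + 1746)) + 1/(2*(13 - 73)))/(-10484 + 23943) + 22389 = ((13982 + √(-1582)) + (½)/(-60))/13459 + 22389 = ((13982 + I*√1582) + (½)*(-1/60))*(1/13459) + 22389 = ((13982 + I*√1582) - 1/120)*(1/13459) + 22389 = (1677839/120 + I*√1582)*(1/13459) + 22389 = (1677839/1615080 + I*√1582/13459) + 22389 = 36161703959/1615080 + I*√1582/13459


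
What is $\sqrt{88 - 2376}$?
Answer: $4 i \sqrt{143} \approx 47.833 i$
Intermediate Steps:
$\sqrt{88 - 2376} = \sqrt{-2288} = 4 i \sqrt{143}$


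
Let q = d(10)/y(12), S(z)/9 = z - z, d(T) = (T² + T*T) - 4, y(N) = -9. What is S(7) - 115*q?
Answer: 22540/9 ≈ 2504.4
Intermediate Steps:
d(T) = -4 + 2*T² (d(T) = (T² + T²) - 4 = 2*T² - 4 = -4 + 2*T²)
S(z) = 0 (S(z) = 9*(z - z) = 9*0 = 0)
q = -196/9 (q = (-4 + 2*10²)/(-9) = (-4 + 2*100)*(-⅑) = (-4 + 200)*(-⅑) = 196*(-⅑) = -196/9 ≈ -21.778)
S(7) - 115*q = 0 - 115*(-196/9) = 0 + 22540/9 = 22540/9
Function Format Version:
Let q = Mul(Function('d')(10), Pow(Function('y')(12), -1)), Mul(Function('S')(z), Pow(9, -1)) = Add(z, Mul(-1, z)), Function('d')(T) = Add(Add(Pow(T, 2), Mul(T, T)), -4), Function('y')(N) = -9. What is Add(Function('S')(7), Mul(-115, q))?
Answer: Rational(22540, 9) ≈ 2504.4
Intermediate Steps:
Function('d')(T) = Add(-4, Mul(2, Pow(T, 2))) (Function('d')(T) = Add(Add(Pow(T, 2), Pow(T, 2)), -4) = Add(Mul(2, Pow(T, 2)), -4) = Add(-4, Mul(2, Pow(T, 2))))
Function('S')(z) = 0 (Function('S')(z) = Mul(9, Add(z, Mul(-1, z))) = Mul(9, 0) = 0)
q = Rational(-196, 9) (q = Mul(Add(-4, Mul(2, Pow(10, 2))), Pow(-9, -1)) = Mul(Add(-4, Mul(2, 100)), Rational(-1, 9)) = Mul(Add(-4, 200), Rational(-1, 9)) = Mul(196, Rational(-1, 9)) = Rational(-196, 9) ≈ -21.778)
Add(Function('S')(7), Mul(-115, q)) = Add(0, Mul(-115, Rational(-196, 9))) = Add(0, Rational(22540, 9)) = Rational(22540, 9)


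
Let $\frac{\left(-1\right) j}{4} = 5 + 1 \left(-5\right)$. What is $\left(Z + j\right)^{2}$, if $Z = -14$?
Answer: $196$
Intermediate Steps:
$j = 0$ ($j = - 4 \left(5 + 1 \left(-5\right)\right) = - 4 \left(5 - 5\right) = \left(-4\right) 0 = 0$)
$\left(Z + j\right)^{2} = \left(-14 + 0\right)^{2} = \left(-14\right)^{2} = 196$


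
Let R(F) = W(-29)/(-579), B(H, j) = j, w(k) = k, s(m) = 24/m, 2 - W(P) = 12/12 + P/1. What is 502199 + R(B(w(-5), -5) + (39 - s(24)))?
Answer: 96924397/193 ≈ 5.0220e+5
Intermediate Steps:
W(P) = 1 - P (W(P) = 2 - (12/12 + P/1) = 2 - (12*(1/12) + P*1) = 2 - (1 + P) = 2 + (-1 - P) = 1 - P)
R(F) = -10/193 (R(F) = (1 - 1*(-29))/(-579) = (1 + 29)*(-1/579) = 30*(-1/579) = -10/193)
502199 + R(B(w(-5), -5) + (39 - s(24))) = 502199 - 10/193 = 96924397/193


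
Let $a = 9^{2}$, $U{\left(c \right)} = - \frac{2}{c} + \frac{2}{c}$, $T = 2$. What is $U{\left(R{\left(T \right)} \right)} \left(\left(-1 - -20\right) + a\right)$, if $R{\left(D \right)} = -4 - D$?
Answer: $0$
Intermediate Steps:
$U{\left(c \right)} = 0$
$a = 81$
$U{\left(R{\left(T \right)} \right)} \left(\left(-1 - -20\right) + a\right) = 0 \left(\left(-1 - -20\right) + 81\right) = 0 \left(\left(-1 + 20\right) + 81\right) = 0 \left(19 + 81\right) = 0 \cdot 100 = 0$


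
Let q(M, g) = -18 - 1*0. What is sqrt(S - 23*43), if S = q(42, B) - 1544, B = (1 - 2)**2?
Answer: I*sqrt(2551) ≈ 50.507*I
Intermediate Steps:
B = 1 (B = (-1)**2 = 1)
q(M, g) = -18 (q(M, g) = -18 + 0 = -18)
S = -1562 (S = -18 - 1544 = -1562)
sqrt(S - 23*43) = sqrt(-1562 - 23*43) = sqrt(-1562 - 989) = sqrt(-2551) = I*sqrt(2551)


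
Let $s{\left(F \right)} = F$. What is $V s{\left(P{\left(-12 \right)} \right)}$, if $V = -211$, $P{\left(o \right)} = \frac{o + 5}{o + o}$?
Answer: $- \frac{1477}{24} \approx -61.542$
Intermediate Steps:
$P{\left(o \right)} = \frac{5 + o}{2 o}$
$V s{\left(P{\left(-12 \right)} \right)} = - 211 \frac{5 - 12}{2 \left(-12\right)} = - 211 \cdot \frac{1}{2} \left(- \frac{1}{12}\right) \left(-7\right) = \left(-211\right) \frac{7}{24} = - \frac{1477}{24}$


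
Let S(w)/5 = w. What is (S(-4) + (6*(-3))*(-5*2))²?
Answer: 25600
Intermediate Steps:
S(w) = 5*w
(S(-4) + (6*(-3))*(-5*2))² = (5*(-4) + (6*(-3))*(-5*2))² = (-20 - 18*(-10))² = (-20 + 180)² = 160² = 25600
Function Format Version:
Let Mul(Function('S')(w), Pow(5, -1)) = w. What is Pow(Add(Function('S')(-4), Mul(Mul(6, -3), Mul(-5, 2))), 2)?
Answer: 25600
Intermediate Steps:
Function('S')(w) = Mul(5, w)
Pow(Add(Function('S')(-4), Mul(Mul(6, -3), Mul(-5, 2))), 2) = Pow(Add(Mul(5, -4), Mul(Mul(6, -3), Mul(-5, 2))), 2) = Pow(Add(-20, Mul(-18, -10)), 2) = Pow(Add(-20, 180), 2) = Pow(160, 2) = 25600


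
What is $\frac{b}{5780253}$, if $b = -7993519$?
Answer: $- \frac{7993519}{5780253} \approx -1.3829$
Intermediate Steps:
$\frac{b}{5780253} = - \frac{7993519}{5780253}$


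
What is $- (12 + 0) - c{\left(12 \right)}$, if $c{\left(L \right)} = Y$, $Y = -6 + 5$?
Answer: $-11$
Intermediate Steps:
$Y = -1$
$c{\left(L \right)} = -1$
$- (12 + 0) - c{\left(12 \right)} = - (12 + 0) - -1 = \left(-1\right) 12 + 1 = -12 + 1 = -11$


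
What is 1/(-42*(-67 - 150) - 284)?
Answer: 1/8830 ≈ 0.00011325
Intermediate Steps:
1/(-42*(-67 - 150) - 284) = 1/(-42*(-217) - 284) = 1/(9114 - 284) = 1/8830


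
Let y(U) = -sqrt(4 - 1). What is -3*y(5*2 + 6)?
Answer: 3*sqrt(3) ≈ 5.1962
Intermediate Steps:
y(U) = -sqrt(3)
-3*y(5*2 + 6) = -(-3)*sqrt(3) = 3*sqrt(3)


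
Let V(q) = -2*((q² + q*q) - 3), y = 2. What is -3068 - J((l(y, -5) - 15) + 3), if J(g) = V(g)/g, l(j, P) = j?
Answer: -15537/5 ≈ -3107.4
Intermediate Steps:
V(q) = 6 - 4*q² (V(q) = -2*((q² + q²) - 3) = -2*(2*q² - 3) = -2*(-3 + 2*q²) = 6 - 4*q²)
J(g) = (6 - 4*g²)/g
-3068 - J((l(y, -5) - 15) + 3) = -3068 - (-4*((2 - 15) + 3) + 6/((2 - 15) + 3)) = -3068 - (-4*(-13 + 3) + 6/(-13 + 3)) = -3068 - (-4*(-10) + 6/(-10)) = -3068 - (40 + 6*(-⅒)) = -3068 - (40 - ⅗) = -3068 - 1*197/5 = -3068 - 197/5 = -15537/5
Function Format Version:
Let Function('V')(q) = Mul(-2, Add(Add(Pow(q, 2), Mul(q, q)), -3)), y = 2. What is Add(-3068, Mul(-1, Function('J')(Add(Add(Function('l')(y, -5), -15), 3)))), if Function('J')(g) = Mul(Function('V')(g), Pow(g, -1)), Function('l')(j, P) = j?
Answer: Rational(-15537, 5) ≈ -3107.4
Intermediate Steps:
Function('V')(q) = Add(6, Mul(-4, Pow(q, 2))) (Function('V')(q) = Mul(-2, Add(Add(Pow(q, 2), Pow(q, 2)), -3)) = Mul(-2, Add(Mul(2, Pow(q, 2)), -3)) = Mul(-2, Add(-3, Mul(2, Pow(q, 2)))) = Add(6, Mul(-4, Pow(q, 2))))
Function('J')(g) = Mul(Pow(g, -1), Add(6, Mul(-4, Pow(g, 2)))) (Function('J')(g) = Mul(Add(6, Mul(-4, Pow(g, 2))), Pow(g, -1)) = Mul(Pow(g, -1), Add(6, Mul(-4, Pow(g, 2)))))
Add(-3068, Mul(-1, Function('J')(Add(Add(Function('l')(y, -5), -15), 3)))) = Add(-3068, Mul(-1, Add(Mul(-4, Add(Add(2, -15), 3)), Mul(6, Pow(Add(Add(2, -15), 3), -1))))) = Add(-3068, Mul(-1, Add(Mul(-4, Add(-13, 3)), Mul(6, Pow(Add(-13, 3), -1))))) = Add(-3068, Mul(-1, Add(Mul(-4, -10), Mul(6, Pow(-10, -1))))) = Add(-3068, Mul(-1, Add(40, Mul(6, Rational(-1, 10))))) = Add(-3068, Mul(-1, Add(40, Rational(-3, 5)))) = Add(-3068, Mul(-1, Rational(197, 5))) = Add(-3068, Rational(-197, 5)) = Rational(-15537, 5)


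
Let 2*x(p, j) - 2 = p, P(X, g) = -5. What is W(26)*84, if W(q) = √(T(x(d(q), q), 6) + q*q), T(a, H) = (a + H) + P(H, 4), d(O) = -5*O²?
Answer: 168*I*√253 ≈ 2672.2*I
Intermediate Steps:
x(p, j) = 1 + p/2
T(a, H) = -5 + H + a (T(a, H) = (a + H) - 5 = (H + a) - 5 = -5 + H + a)
W(q) = √(2 - 3*q²/2) (W(q) = √((-5 + 6 + (1 + (-5*q²)/2)) + q*q) = √((-5 + 6 + (1 - 5*q²/2)) + q²) = √((2 - 5*q²/2) + q²) = √(2 - 3*q²/2))
W(26)*84 = (√(8 - 6*26²)/2)*84 = (√(8 - 6*676)/2)*84 = (√(8 - 4056)/2)*84 = (√(-4048)/2)*84 = ((4*I*√253)/2)*84 = (2*I*√253)*84 = 168*I*√253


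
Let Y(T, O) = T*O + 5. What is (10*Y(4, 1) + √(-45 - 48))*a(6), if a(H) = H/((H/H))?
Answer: 540 + 6*I*√93 ≈ 540.0 + 57.862*I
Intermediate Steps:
a(H) = H (a(H) = H/1 = H*1 = H)
Y(T, O) = 5 + O*T (Y(T, O) = O*T + 5 = 5 + O*T)
(10*Y(4, 1) + √(-45 - 48))*a(6) = (10*(5 + 1*4) + √(-45 - 48))*6 = (10*(5 + 4) + √(-93))*6 = (10*9 + I*√93)*6 = (90 + I*√93)*6 = 540 + 6*I*√93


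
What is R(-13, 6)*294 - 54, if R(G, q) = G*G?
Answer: 49632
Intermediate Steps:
R(G, q) = G²
R(-13, 6)*294 - 54 = (-13)²*294 - 54 = 169*294 - 54 = 49686 - 54 = 49632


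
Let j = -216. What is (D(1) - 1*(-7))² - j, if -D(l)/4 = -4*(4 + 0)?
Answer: 5257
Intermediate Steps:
D(l) = 64 (D(l) = -(-16)*(4 + 0) = -(-16)*4 = -4*(-16) = 64)
(D(1) - 1*(-7))² - j = (64 - 1*(-7))² - 1*(-216) = (64 + 7)² + 216 = 71² + 216 = 5041 + 216 = 5257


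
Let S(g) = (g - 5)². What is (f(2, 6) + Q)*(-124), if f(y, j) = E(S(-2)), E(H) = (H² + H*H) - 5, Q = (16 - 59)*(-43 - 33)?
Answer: -1000060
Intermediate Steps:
Q = 3268 (Q = -43*(-76) = 3268)
S(g) = (-5 + g)²
E(H) = -5 + 2*H² (E(H) = (H² + H²) - 5 = 2*H² - 5 = -5 + 2*H²)
f(y, j) = 4797 (f(y, j) = -5 + 2*((-5 - 2)²)² = -5 + 2*((-7)²)² = -5 + 2*49² = -5 + 2*2401 = -5 + 4802 = 4797)
(f(2, 6) + Q)*(-124) = (4797 + 3268)*(-124) = 8065*(-124) = -1000060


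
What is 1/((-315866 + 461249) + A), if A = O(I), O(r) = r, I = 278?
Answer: 1/145661 ≈ 6.8653e-6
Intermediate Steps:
A = 278
1/((-315866 + 461249) + A) = 1/((-315866 + 461249) + 278) = 1/(145383 + 278) = 1/145661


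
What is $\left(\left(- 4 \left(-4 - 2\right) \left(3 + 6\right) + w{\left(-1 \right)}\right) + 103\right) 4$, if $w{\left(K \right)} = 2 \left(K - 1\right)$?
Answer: $1260$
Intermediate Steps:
$w{\left(K \right)} = -2 + 2 K$ ($w{\left(K \right)} = 2 \left(-1 + K\right) = -2 + 2 K$)
$\left(\left(- 4 \left(-4 - 2\right) \left(3 + 6\right) + w{\left(-1 \right)}\right) + 103\right) 4 = \left(\left(- 4 \left(-4 - 2\right) \left(3 + 6\right) + \left(-2 + 2 \left(-1\right)\right)\right) + 103\right) 4 = \left(\left(- 4 \left(\left(-6\right) 9\right) - 4\right) + 103\right) 4 = \left(\left(\left(-4\right) \left(-54\right) - 4\right) + 103\right) 4 = \left(\left(216 - 4\right) + 103\right) 4 = \left(212 + 103\right) 4 = 315 \cdot 4 = 1260$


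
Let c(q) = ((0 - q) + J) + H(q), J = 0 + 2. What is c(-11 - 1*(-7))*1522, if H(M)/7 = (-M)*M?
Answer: -161332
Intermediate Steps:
H(M) = -7*M² (H(M) = 7*((-M)*M) = 7*(-M²) = -7*M²)
J = 2
c(q) = 2 - q - 7*q² (c(q) = ((0 - q) + 2) - 7*q² = (-q + 2) - 7*q² = (2 - q) - 7*q² = 2 - q - 7*q²)
c(-11 - 1*(-7))*1522 = (2 - (-11 - 1*(-7)) - 7*(-11 - 1*(-7))²)*1522 = (2 - (-11 + 7) - 7*(-11 + 7)²)*1522 = (2 - 1*(-4) - 7*(-4)²)*1522 = (2 + 4 - 7*16)*1522 = (2 + 4 - 112)*1522 = -106*1522 = -161332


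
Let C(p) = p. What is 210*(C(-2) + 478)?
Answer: 99960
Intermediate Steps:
210*(C(-2) + 478) = 210*(-2 + 478) = 210*476 = 99960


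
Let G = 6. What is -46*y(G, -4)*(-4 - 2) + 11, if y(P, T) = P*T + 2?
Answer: -6061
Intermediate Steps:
y(P, T) = 2 + P*T
-46*y(G, -4)*(-4 - 2) + 11 = -46*(2 + 6*(-4))*(-4 - 2) + 11 = -46*(2 - 24)*(-6) + 11 = -(-1012)*(-6) + 11 = -46*132 + 11 = -6072 + 11 = -6061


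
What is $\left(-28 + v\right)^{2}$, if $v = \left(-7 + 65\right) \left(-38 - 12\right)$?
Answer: $8573184$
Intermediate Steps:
$v = -2900$ ($v = 58 \left(-50\right) = -2900$)
$\left(-28 + v\right)^{2} = \left(-28 - 2900\right)^{2} = \left(-2928\right)^{2} = 8573184$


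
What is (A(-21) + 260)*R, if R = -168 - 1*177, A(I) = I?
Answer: -82455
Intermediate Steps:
R = -345 (R = -168 - 177 = -345)
(A(-21) + 260)*R = (-21 + 260)*(-345) = 239*(-345) = -82455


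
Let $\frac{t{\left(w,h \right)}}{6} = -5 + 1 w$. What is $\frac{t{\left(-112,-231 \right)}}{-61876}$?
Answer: $\frac{351}{30938} \approx 0.011345$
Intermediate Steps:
$t{\left(w,h \right)} = -30 + 6 w$ ($t{\left(w,h \right)} = 6 \left(-5 + 1 w\right) = 6 \left(-5 + w\right) = -30 + 6 w$)
$\frac{t{\left(-112,-231 \right)}}{-61876} = \frac{-30 + 6 \left(-112\right)}{-61876} = \left(-30 - 672\right) \left(- \frac{1}{61876}\right) = \left(-702\right) \left(- \frac{1}{61876}\right) = \frac{351}{30938}$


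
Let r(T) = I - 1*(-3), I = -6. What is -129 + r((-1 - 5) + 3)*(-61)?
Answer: 54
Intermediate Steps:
r(T) = -3 (r(T) = -6 - 1*(-3) = -6 + 3 = -3)
-129 + r((-1 - 5) + 3)*(-61) = -129 - 3*(-61) = -129 + 183 = 54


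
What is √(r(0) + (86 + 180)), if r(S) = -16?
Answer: 5*√10 ≈ 15.811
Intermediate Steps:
√(r(0) + (86 + 180)) = √(-16 + (86 + 180)) = √(-16 + 266) = √250 = 5*√10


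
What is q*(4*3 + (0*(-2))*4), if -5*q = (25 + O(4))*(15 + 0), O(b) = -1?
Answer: -864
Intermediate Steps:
q = -72 (q = -(25 - 1)*(15 + 0)/5 = -24*15/5 = -⅕*360 = -72)
q*(4*3 + (0*(-2))*4) = -72*(4*3 + (0*(-2))*4) = -72*(12 + 0*4) = -72*(12 + 0) = -72*12 = -864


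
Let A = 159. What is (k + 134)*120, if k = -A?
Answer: -3000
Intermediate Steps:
k = -159 (k = -1*159 = -159)
(k + 134)*120 = (-159 + 134)*120 = -25*120 = -3000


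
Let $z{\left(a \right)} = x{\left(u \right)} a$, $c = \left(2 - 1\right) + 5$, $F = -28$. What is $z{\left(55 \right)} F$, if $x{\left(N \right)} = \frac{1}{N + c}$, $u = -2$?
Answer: $-385$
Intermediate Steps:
$c = 6$ ($c = 1 + 5 = 6$)
$x{\left(N \right)} = \frac{1}{6 + N}$ ($x{\left(N \right)} = \frac{1}{N + 6} = \frac{1}{6 + N}$)
$z{\left(a \right)} = \frac{a}{4}$ ($z{\left(a \right)} = \frac{a}{6 - 2} = \frac{a}{4}$)
$z{\left(55 \right)} F = \frac{1}{4} \cdot 55 \left(-28\right) = \frac{55}{4} \left(-28\right) = -385$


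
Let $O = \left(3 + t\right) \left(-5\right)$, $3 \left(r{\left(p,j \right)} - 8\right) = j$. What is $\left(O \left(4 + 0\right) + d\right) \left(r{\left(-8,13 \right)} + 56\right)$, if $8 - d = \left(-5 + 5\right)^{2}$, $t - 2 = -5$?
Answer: $\frac{1640}{3} \approx 546.67$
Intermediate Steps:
$t = -3$ ($t = 2 - 5 = -3$)
$r{\left(p,j \right)} = 8 + \frac{j}{3}$
$O = 0$ ($O = \left(3 - 3\right) \left(-5\right) = 0 \left(-5\right) = 0$)
$d = 8$ ($d = 8 - \left(-5 + 5\right)^{2} = 8 - 0^{2} = 8 - 0 = 8 + 0 = 8$)
$\left(O \left(4 + 0\right) + d\right) \left(r{\left(-8,13 \right)} + 56\right) = \left(0 \left(4 + 0\right) + 8\right) \left(\left(8 + \frac{1}{3} \cdot 13\right) + 56\right) = \left(0 \cdot 4 + 8\right) \left(\left(8 + \frac{13}{3}\right) + 56\right) = \left(0 + 8\right) \left(\frac{37}{3} + 56\right) = 8 \cdot \frac{205}{3} = \frac{1640}{3}$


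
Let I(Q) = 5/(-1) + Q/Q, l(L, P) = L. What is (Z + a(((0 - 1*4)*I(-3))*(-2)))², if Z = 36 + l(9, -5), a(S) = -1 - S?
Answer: 5776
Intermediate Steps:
I(Q) = -4 (I(Q) = 5*(-1) + 1 = -5 + 1 = -4)
Z = 45 (Z = 36 + 9 = 45)
(Z + a(((0 - 1*4)*I(-3))*(-2)))² = (45 + (-1 - (0 - 1*4)*(-4)*(-2)))² = (45 + (-1 - (0 - 4)*(-4)*(-2)))² = (45 + (-1 - (-4*(-4))*(-2)))² = (45 + (-1 - 16*(-2)))² = (45 + (-1 - 1*(-32)))² = (45 + (-1 + 32))² = (45 + 31)² = 76² = 5776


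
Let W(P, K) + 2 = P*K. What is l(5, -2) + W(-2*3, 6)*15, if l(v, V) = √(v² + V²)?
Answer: -570 + √29 ≈ -564.62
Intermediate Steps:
l(v, V) = √(V² + v²)
W(P, K) = -2 + K*P (W(P, K) = -2 + P*K = -2 + K*P)
l(5, -2) + W(-2*3, 6)*15 = √((-2)² + 5²) + (-2 + 6*(-2*3))*15 = √(4 + 25) + (-2 + 6*(-6))*15 = √29 + (-2 - 36)*15 = √29 - 38*15 = √29 - 570 = -570 + √29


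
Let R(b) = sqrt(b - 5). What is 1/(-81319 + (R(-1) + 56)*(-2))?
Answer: I/(-81431*I + 2*sqrt(6)) ≈ -1.228e-5 + 7.388e-10*I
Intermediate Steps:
R(b) = sqrt(-5 + b)
1/(-81319 + (R(-1) + 56)*(-2)) = 1/(-81319 + (sqrt(-5 - 1) + 56)*(-2)) = 1/(-81319 + (sqrt(-6) + 56)*(-2)) = 1/(-81319 + (I*sqrt(6) + 56)*(-2)) = 1/(-81319 + (56 + I*sqrt(6))*(-2)) = 1/(-81319 + (-112 - 2*I*sqrt(6))) = 1/(-81431 - 2*I*sqrt(6))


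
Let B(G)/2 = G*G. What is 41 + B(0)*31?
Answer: 41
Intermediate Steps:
B(G) = 2*G² (B(G) = 2*(G*G) = 2*G²)
41 + B(0)*31 = 41 + (2*0²)*31 = 41 + (2*0)*31 = 41 + 0*31 = 41 + 0 = 41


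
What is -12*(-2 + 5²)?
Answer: -276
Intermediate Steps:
-12*(-2 + 5²) = -12*(-2 + 25) = -12*23 = -276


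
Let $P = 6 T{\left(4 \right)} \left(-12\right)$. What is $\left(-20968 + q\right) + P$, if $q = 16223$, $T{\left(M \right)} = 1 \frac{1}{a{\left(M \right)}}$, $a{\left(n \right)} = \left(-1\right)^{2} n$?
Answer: $-4763$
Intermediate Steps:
$a{\left(n \right)} = n$ ($a{\left(n \right)} = 1 n = n$)
$T{\left(M \right)} = \frac{1}{M}$ ($T{\left(M \right)} = 1 \frac{1}{M} = \frac{1}{M}$)
$P = -18$ ($P = \frac{6}{4} \left(-12\right) = 6 \cdot \frac{1}{4} \left(-12\right) = \frac{3}{2} \left(-12\right) = -18$)
$\left(-20968 + q\right) + P = \left(-20968 + 16223\right) - 18 = -4745 - 18 = -4763$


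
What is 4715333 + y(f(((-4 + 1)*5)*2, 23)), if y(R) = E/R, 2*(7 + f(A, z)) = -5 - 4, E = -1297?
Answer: 108455253/23 ≈ 4.7154e+6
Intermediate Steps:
f(A, z) = -23/2 (f(A, z) = -7 + (-5 - 4)/2 = -7 + (1/2)*(-9) = -7 - 9/2 = -23/2)
y(R) = -1297/R
4715333 + y(f(((-4 + 1)*5)*2, 23)) = 4715333 - 1297/(-23/2) = 4715333 - 1297*(-2/23) = 4715333 + 2594/23 = 108455253/23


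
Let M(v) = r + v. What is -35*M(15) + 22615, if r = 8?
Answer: 21810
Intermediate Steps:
M(v) = 8 + v
-35*M(15) + 22615 = -35*(8 + 15) + 22615 = -35*23 + 22615 = -805 + 22615 = 21810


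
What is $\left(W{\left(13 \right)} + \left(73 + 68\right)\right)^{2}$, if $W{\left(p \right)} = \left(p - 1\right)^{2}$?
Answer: $81225$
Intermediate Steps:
$W{\left(p \right)} = \left(-1 + p\right)^{2}$
$\left(W{\left(13 \right)} + \left(73 + 68\right)\right)^{2} = \left(\left(-1 + 13\right)^{2} + \left(73 + 68\right)\right)^{2} = \left(12^{2} + 141\right)^{2} = \left(144 + 141\right)^{2} = 285^{2} = 81225$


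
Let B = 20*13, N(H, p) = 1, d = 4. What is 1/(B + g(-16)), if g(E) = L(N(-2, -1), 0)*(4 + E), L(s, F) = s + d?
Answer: 1/200 ≈ 0.0050000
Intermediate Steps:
L(s, F) = 4 + s (L(s, F) = s + 4 = 4 + s)
B = 260
g(E) = 20 + 5*E (g(E) = (4 + 1)*(4 + E) = 5*(4 + E) = 20 + 5*E)
1/(B + g(-16)) = 1/(260 + (20 + 5*(-16))) = 1/(260 + (20 - 80)) = 1/(260 - 60) = 1/200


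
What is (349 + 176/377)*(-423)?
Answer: -55729827/377 ≈ -1.4782e+5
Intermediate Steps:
(349 + 176/377)*(-423) = (131749/377)*(-423) = -55729827/377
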